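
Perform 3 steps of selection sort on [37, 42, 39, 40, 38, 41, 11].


Initial: [37, 42, 39, 40, 38, 41, 11]
Step 1: min=11 at 6
  Swap: [11, 42, 39, 40, 38, 41, 37]
Step 2: min=37 at 6
  Swap: [11, 37, 39, 40, 38, 41, 42]
Step 3: min=38 at 4
  Swap: [11, 37, 38, 40, 39, 41, 42]

After 3 steps: [11, 37, 38, 40, 39, 41, 42]


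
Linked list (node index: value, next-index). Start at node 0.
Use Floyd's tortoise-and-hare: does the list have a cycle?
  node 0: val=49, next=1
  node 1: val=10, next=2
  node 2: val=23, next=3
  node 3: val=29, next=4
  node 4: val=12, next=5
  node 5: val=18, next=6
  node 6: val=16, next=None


Floyd's tortoise (slow, +1) and hare (fast, +2):
  init: slow=0, fast=0
  step 1: slow=1, fast=2
  step 2: slow=2, fast=4
  step 3: slow=3, fast=6
  step 4: fast -> None, no cycle

Cycle: no


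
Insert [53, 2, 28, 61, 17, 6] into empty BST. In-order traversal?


Insert 53: root
Insert 2: L from 53
Insert 28: L from 53 -> R from 2
Insert 61: R from 53
Insert 17: L from 53 -> R from 2 -> L from 28
Insert 6: L from 53 -> R from 2 -> L from 28 -> L from 17

In-order: [2, 6, 17, 28, 53, 61]


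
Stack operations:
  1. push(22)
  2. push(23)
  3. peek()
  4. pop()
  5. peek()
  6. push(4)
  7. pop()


push(22) -> [22]
push(23) -> [22, 23]
peek()->23
pop()->23, [22]
peek()->22
push(4) -> [22, 4]
pop()->4, [22]

Final stack: [22]


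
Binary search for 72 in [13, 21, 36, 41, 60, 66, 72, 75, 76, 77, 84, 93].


Step 1: lo=0, hi=11, mid=5, val=66
Step 2: lo=6, hi=11, mid=8, val=76
Step 3: lo=6, hi=7, mid=6, val=72

Found at index 6


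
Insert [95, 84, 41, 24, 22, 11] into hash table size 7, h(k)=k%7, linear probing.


Insert 95: h=4 -> slot 4
Insert 84: h=0 -> slot 0
Insert 41: h=6 -> slot 6
Insert 24: h=3 -> slot 3
Insert 22: h=1 -> slot 1
Insert 11: h=4, 1 probes -> slot 5

Table: [84, 22, None, 24, 95, 11, 41]


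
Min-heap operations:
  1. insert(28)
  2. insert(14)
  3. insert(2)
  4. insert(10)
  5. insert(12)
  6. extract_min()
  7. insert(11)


insert(28) -> [28]
insert(14) -> [14, 28]
insert(2) -> [2, 28, 14]
insert(10) -> [2, 10, 14, 28]
insert(12) -> [2, 10, 14, 28, 12]
extract_min()->2, [10, 12, 14, 28]
insert(11) -> [10, 11, 14, 28, 12]

Final heap: [10, 11, 14, 28, 12]


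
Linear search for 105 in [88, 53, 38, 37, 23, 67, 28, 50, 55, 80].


i=0: 88!=105
i=1: 53!=105
i=2: 38!=105
i=3: 37!=105
i=4: 23!=105
i=5: 67!=105
i=6: 28!=105
i=7: 50!=105
i=8: 55!=105
i=9: 80!=105

Not found, 10 comps


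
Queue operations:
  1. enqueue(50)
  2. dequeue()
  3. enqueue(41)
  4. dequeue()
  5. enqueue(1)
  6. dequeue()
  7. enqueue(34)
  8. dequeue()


enqueue(50) -> [50]
dequeue()->50, []
enqueue(41) -> [41]
dequeue()->41, []
enqueue(1) -> [1]
dequeue()->1, []
enqueue(34) -> [34]
dequeue()->34, []

Final queue: []


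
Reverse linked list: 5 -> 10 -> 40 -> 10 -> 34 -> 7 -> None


Step 1: curr=5, set curr.next=prev(None) | reversed so far: 5
Step 2: curr=10, set curr.next=prev(5) | reversed so far: 10 -> 5
Step 3: curr=40, set curr.next=prev(10) | reversed so far: 40 -> 10 -> 5
Step 4: curr=10, set curr.next=prev(40) | reversed so far: 10 -> 40 -> 10 -> 5
Step 5: curr=34, set curr.next=prev(10) | reversed so far: 34 -> 10 -> 40 -> 10 -> 5
Step 6: curr=7, set curr.next=prev(34) | reversed so far: 7 -> 34 -> 10 -> 40 -> 10 -> 5

7 -> 34 -> 10 -> 40 -> 10 -> 5 -> None


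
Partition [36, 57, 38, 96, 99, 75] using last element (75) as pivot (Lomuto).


Pivot: 75
  36 <= 75: advance i (no swap)
  57 <= 75: advance i (no swap)
  38 <= 75: advance i (no swap)
Place pivot at 3: [36, 57, 38, 75, 99, 96]

Partitioned: [36, 57, 38, 75, 99, 96]


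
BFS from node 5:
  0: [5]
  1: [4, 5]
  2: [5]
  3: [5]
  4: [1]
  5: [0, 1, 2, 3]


Visit 5, enqueue [0, 1, 2, 3]
Visit 0, enqueue []
Visit 1, enqueue [4]
Visit 2, enqueue []
Visit 3, enqueue []
Visit 4, enqueue []

BFS order: [5, 0, 1, 2, 3, 4]


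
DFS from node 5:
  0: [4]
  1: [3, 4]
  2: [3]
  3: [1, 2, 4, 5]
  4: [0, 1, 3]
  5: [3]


Visit 5, push [3]
Visit 3, push [4, 2, 1]
Visit 1, push [4]
Visit 4, push [0]
Visit 0, push []
Visit 2, push []

DFS order: [5, 3, 1, 4, 0, 2]


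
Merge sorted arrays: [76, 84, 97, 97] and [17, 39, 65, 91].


Take 17 from B
Take 39 from B
Take 65 from B
Take 76 from A
Take 84 from A
Take 91 from B

Merged: [17, 39, 65, 76, 84, 91, 97, 97]


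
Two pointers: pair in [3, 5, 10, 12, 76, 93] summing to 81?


lo=0(3)+hi=5(93)=96
lo=0(3)+hi=4(76)=79
lo=1(5)+hi=4(76)=81

Yes: 5+76=81


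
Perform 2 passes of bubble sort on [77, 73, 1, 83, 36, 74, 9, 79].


Initial: [77, 73, 1, 83, 36, 74, 9, 79]
Pass 1: [73, 1, 77, 36, 74, 9, 79, 83] (6 swaps)
Pass 2: [1, 73, 36, 74, 9, 77, 79, 83] (4 swaps)

After 2 passes: [1, 73, 36, 74, 9, 77, 79, 83]


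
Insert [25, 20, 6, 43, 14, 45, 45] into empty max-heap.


Insert 25: [25]
Insert 20: [25, 20]
Insert 6: [25, 20, 6]
Insert 43: [43, 25, 6, 20]
Insert 14: [43, 25, 6, 20, 14]
Insert 45: [45, 25, 43, 20, 14, 6]
Insert 45: [45, 25, 45, 20, 14, 6, 43]

Final heap: [45, 25, 45, 20, 14, 6, 43]


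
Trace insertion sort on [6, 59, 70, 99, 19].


Initial: [6, 59, 70, 99, 19]
Insert 59: [6, 59, 70, 99, 19]
Insert 70: [6, 59, 70, 99, 19]
Insert 99: [6, 59, 70, 99, 19]
Insert 19: [6, 19, 59, 70, 99]

Sorted: [6, 19, 59, 70, 99]


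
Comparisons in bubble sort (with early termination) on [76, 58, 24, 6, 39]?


Algorithm: bubble sort (with early termination)
Input: [76, 58, 24, 6, 39]
Sorted: [6, 24, 39, 58, 76]

10


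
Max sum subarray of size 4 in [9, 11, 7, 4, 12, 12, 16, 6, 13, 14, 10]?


[0:4]: 31
[1:5]: 34
[2:6]: 35
[3:7]: 44
[4:8]: 46
[5:9]: 47
[6:10]: 49
[7:11]: 43

Max: 49 at [6:10]


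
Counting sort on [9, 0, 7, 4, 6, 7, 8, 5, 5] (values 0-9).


Input: [9, 0, 7, 4, 6, 7, 8, 5, 5]
Counts: [1, 0, 0, 0, 1, 2, 1, 2, 1, 1]

Sorted: [0, 4, 5, 5, 6, 7, 7, 8, 9]


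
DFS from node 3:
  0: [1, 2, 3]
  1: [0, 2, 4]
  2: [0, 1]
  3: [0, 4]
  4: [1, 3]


Visit 3, push [4, 0]
Visit 0, push [2, 1]
Visit 1, push [4, 2]
Visit 2, push []
Visit 4, push []

DFS order: [3, 0, 1, 2, 4]


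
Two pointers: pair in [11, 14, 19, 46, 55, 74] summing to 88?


lo=0(11)+hi=5(74)=85
lo=1(14)+hi=5(74)=88

Yes: 14+74=88


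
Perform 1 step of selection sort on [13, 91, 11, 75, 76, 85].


Initial: [13, 91, 11, 75, 76, 85]
Step 1: min=11 at 2
  Swap: [11, 91, 13, 75, 76, 85]

After 1 step: [11, 91, 13, 75, 76, 85]


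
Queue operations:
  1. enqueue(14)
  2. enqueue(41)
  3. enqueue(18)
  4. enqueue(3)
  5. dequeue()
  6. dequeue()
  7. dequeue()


enqueue(14) -> [14]
enqueue(41) -> [14, 41]
enqueue(18) -> [14, 41, 18]
enqueue(3) -> [14, 41, 18, 3]
dequeue()->14, [41, 18, 3]
dequeue()->41, [18, 3]
dequeue()->18, [3]

Final queue: [3]


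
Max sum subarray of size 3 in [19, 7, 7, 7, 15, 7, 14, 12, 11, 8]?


[0:3]: 33
[1:4]: 21
[2:5]: 29
[3:6]: 29
[4:7]: 36
[5:8]: 33
[6:9]: 37
[7:10]: 31

Max: 37 at [6:9]


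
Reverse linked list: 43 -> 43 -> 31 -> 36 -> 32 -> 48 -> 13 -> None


Step 1: curr=43, set curr.next=prev(None) | reversed so far: 43
Step 2: curr=43, set curr.next=prev(43) | reversed so far: 43 -> 43
Step 3: curr=31, set curr.next=prev(43) | reversed so far: 31 -> 43 -> 43
Step 4: curr=36, set curr.next=prev(31) | reversed so far: 36 -> 31 -> 43 -> 43
Step 5: curr=32, set curr.next=prev(36) | reversed so far: 32 -> 36 -> 31 -> 43 -> 43
Step 6: curr=48, set curr.next=prev(32) | reversed so far: 48 -> 32 -> 36 -> 31 -> 43 -> 43
Step 7: curr=13, set curr.next=prev(48) | reversed so far: 13 -> 48 -> 32 -> 36 -> 31 -> 43 -> 43

13 -> 48 -> 32 -> 36 -> 31 -> 43 -> 43 -> None


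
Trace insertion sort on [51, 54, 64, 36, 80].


Initial: [51, 54, 64, 36, 80]
Insert 54: [51, 54, 64, 36, 80]
Insert 64: [51, 54, 64, 36, 80]
Insert 36: [36, 51, 54, 64, 80]
Insert 80: [36, 51, 54, 64, 80]

Sorted: [36, 51, 54, 64, 80]


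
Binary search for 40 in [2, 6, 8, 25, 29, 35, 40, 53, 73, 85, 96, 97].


Step 1: lo=0, hi=11, mid=5, val=35
Step 2: lo=6, hi=11, mid=8, val=73
Step 3: lo=6, hi=7, mid=6, val=40

Found at index 6


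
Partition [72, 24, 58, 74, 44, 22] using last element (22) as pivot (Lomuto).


Pivot: 22
Place pivot at 0: [22, 24, 58, 74, 44, 72]

Partitioned: [22, 24, 58, 74, 44, 72]


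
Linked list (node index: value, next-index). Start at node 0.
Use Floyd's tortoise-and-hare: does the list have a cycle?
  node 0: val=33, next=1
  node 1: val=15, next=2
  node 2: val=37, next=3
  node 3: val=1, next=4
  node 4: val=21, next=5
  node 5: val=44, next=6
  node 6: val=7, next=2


Floyd's tortoise (slow, +1) and hare (fast, +2):
  init: slow=0, fast=0
  step 1: slow=1, fast=2
  step 2: slow=2, fast=4
  step 3: slow=3, fast=6
  step 4: slow=4, fast=3
  step 5: slow=5, fast=5
  slow == fast at node 5: cycle detected

Cycle: yes


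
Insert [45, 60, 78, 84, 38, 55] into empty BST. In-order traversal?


Insert 45: root
Insert 60: R from 45
Insert 78: R from 45 -> R from 60
Insert 84: R from 45 -> R from 60 -> R from 78
Insert 38: L from 45
Insert 55: R from 45 -> L from 60

In-order: [38, 45, 55, 60, 78, 84]


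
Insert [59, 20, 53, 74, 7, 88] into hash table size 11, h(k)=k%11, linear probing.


Insert 59: h=4 -> slot 4
Insert 20: h=9 -> slot 9
Insert 53: h=9, 1 probes -> slot 10
Insert 74: h=8 -> slot 8
Insert 7: h=7 -> slot 7
Insert 88: h=0 -> slot 0

Table: [88, None, None, None, 59, None, None, 7, 74, 20, 53]


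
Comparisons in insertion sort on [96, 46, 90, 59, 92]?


Algorithm: insertion sort
Input: [96, 46, 90, 59, 92]
Sorted: [46, 59, 90, 92, 96]

8


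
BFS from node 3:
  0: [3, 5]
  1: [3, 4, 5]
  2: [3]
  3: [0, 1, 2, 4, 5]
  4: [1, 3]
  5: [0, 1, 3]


Visit 3, enqueue [0, 1, 2, 4, 5]
Visit 0, enqueue []
Visit 1, enqueue []
Visit 2, enqueue []
Visit 4, enqueue []
Visit 5, enqueue []

BFS order: [3, 0, 1, 2, 4, 5]


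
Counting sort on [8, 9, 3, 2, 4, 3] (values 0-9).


Input: [8, 9, 3, 2, 4, 3]
Counts: [0, 0, 1, 2, 1, 0, 0, 0, 1, 1]

Sorted: [2, 3, 3, 4, 8, 9]


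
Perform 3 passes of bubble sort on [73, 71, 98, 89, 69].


Initial: [73, 71, 98, 89, 69]
Pass 1: [71, 73, 89, 69, 98] (3 swaps)
Pass 2: [71, 73, 69, 89, 98] (1 swaps)
Pass 3: [71, 69, 73, 89, 98] (1 swaps)

After 3 passes: [71, 69, 73, 89, 98]


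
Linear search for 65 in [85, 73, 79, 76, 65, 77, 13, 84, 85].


i=0: 85!=65
i=1: 73!=65
i=2: 79!=65
i=3: 76!=65
i=4: 65==65 found!

Found at 4, 5 comps


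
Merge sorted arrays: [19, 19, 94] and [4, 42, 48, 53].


Take 4 from B
Take 19 from A
Take 19 from A
Take 42 from B
Take 48 from B
Take 53 from B

Merged: [4, 19, 19, 42, 48, 53, 94]


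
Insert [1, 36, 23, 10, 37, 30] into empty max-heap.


Insert 1: [1]
Insert 36: [36, 1]
Insert 23: [36, 1, 23]
Insert 10: [36, 10, 23, 1]
Insert 37: [37, 36, 23, 1, 10]
Insert 30: [37, 36, 30, 1, 10, 23]

Final heap: [37, 36, 30, 1, 10, 23]


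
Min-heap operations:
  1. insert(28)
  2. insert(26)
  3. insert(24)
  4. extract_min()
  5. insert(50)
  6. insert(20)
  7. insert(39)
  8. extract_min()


insert(28) -> [28]
insert(26) -> [26, 28]
insert(24) -> [24, 28, 26]
extract_min()->24, [26, 28]
insert(50) -> [26, 28, 50]
insert(20) -> [20, 26, 50, 28]
insert(39) -> [20, 26, 50, 28, 39]
extract_min()->20, [26, 28, 50, 39]

Final heap: [26, 28, 50, 39]


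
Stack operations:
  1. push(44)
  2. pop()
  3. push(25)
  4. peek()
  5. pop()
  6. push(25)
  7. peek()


push(44) -> [44]
pop()->44, []
push(25) -> [25]
peek()->25
pop()->25, []
push(25) -> [25]
peek()->25

Final stack: [25]


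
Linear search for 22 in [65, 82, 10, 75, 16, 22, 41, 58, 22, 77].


i=0: 65!=22
i=1: 82!=22
i=2: 10!=22
i=3: 75!=22
i=4: 16!=22
i=5: 22==22 found!

Found at 5, 6 comps


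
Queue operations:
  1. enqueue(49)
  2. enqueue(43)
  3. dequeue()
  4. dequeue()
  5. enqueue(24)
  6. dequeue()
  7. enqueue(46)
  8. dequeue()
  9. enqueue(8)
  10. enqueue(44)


enqueue(49) -> [49]
enqueue(43) -> [49, 43]
dequeue()->49, [43]
dequeue()->43, []
enqueue(24) -> [24]
dequeue()->24, []
enqueue(46) -> [46]
dequeue()->46, []
enqueue(8) -> [8]
enqueue(44) -> [8, 44]

Final queue: [8, 44]


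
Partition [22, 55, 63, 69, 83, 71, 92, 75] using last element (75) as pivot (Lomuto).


Pivot: 75
  22 <= 75: advance i (no swap)
  55 <= 75: advance i (no swap)
  63 <= 75: advance i (no swap)
  69 <= 75: advance i (no swap)
  71 <= 75: swap -> [22, 55, 63, 69, 71, 83, 92, 75]
Place pivot at 5: [22, 55, 63, 69, 71, 75, 92, 83]

Partitioned: [22, 55, 63, 69, 71, 75, 92, 83]


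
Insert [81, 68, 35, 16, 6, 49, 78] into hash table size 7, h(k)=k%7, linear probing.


Insert 81: h=4 -> slot 4
Insert 68: h=5 -> slot 5
Insert 35: h=0 -> slot 0
Insert 16: h=2 -> slot 2
Insert 6: h=6 -> slot 6
Insert 49: h=0, 1 probes -> slot 1
Insert 78: h=1, 2 probes -> slot 3

Table: [35, 49, 16, 78, 81, 68, 6]


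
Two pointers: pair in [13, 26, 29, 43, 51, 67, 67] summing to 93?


lo=0(13)+hi=6(67)=80
lo=1(26)+hi=6(67)=93

Yes: 26+67=93


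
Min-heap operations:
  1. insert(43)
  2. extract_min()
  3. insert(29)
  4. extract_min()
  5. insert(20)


insert(43) -> [43]
extract_min()->43, []
insert(29) -> [29]
extract_min()->29, []
insert(20) -> [20]

Final heap: [20]


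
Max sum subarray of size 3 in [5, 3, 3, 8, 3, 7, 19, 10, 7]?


[0:3]: 11
[1:4]: 14
[2:5]: 14
[3:6]: 18
[4:7]: 29
[5:8]: 36
[6:9]: 36

Max: 36 at [5:8]


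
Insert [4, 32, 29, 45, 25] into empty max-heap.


Insert 4: [4]
Insert 32: [32, 4]
Insert 29: [32, 4, 29]
Insert 45: [45, 32, 29, 4]
Insert 25: [45, 32, 29, 4, 25]

Final heap: [45, 32, 29, 4, 25]


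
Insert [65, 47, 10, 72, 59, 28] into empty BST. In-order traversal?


Insert 65: root
Insert 47: L from 65
Insert 10: L from 65 -> L from 47
Insert 72: R from 65
Insert 59: L from 65 -> R from 47
Insert 28: L from 65 -> L from 47 -> R from 10

In-order: [10, 28, 47, 59, 65, 72]


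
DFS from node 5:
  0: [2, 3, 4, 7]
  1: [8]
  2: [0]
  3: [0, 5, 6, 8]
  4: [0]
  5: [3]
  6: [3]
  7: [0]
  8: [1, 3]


Visit 5, push [3]
Visit 3, push [8, 6, 0]
Visit 0, push [7, 4, 2]
Visit 2, push []
Visit 4, push []
Visit 7, push []
Visit 6, push []
Visit 8, push [1]
Visit 1, push []

DFS order: [5, 3, 0, 2, 4, 7, 6, 8, 1]


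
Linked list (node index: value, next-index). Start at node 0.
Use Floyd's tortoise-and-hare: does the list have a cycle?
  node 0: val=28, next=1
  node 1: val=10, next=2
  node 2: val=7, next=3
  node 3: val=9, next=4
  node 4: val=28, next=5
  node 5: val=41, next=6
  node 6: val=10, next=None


Floyd's tortoise (slow, +1) and hare (fast, +2):
  init: slow=0, fast=0
  step 1: slow=1, fast=2
  step 2: slow=2, fast=4
  step 3: slow=3, fast=6
  step 4: fast -> None, no cycle

Cycle: no


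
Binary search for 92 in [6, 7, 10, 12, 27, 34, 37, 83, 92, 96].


Step 1: lo=0, hi=9, mid=4, val=27
Step 2: lo=5, hi=9, mid=7, val=83
Step 3: lo=8, hi=9, mid=8, val=92

Found at index 8


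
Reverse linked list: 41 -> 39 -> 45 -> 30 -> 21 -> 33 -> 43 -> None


Step 1: curr=41, set curr.next=prev(None) | reversed so far: 41
Step 2: curr=39, set curr.next=prev(41) | reversed so far: 39 -> 41
Step 3: curr=45, set curr.next=prev(39) | reversed so far: 45 -> 39 -> 41
Step 4: curr=30, set curr.next=prev(45) | reversed so far: 30 -> 45 -> 39 -> 41
Step 5: curr=21, set curr.next=prev(30) | reversed so far: 21 -> 30 -> 45 -> 39 -> 41
Step 6: curr=33, set curr.next=prev(21) | reversed so far: 33 -> 21 -> 30 -> 45 -> 39 -> 41
Step 7: curr=43, set curr.next=prev(33) | reversed so far: 43 -> 33 -> 21 -> 30 -> 45 -> 39 -> 41

43 -> 33 -> 21 -> 30 -> 45 -> 39 -> 41 -> None


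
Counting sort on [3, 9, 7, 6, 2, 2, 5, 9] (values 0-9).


Input: [3, 9, 7, 6, 2, 2, 5, 9]
Counts: [0, 0, 2, 1, 0, 1, 1, 1, 0, 2]

Sorted: [2, 2, 3, 5, 6, 7, 9, 9]


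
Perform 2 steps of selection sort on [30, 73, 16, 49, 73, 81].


Initial: [30, 73, 16, 49, 73, 81]
Step 1: min=16 at 2
  Swap: [16, 73, 30, 49, 73, 81]
Step 2: min=30 at 2
  Swap: [16, 30, 73, 49, 73, 81]

After 2 steps: [16, 30, 73, 49, 73, 81]


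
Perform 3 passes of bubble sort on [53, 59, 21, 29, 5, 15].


Initial: [53, 59, 21, 29, 5, 15]
Pass 1: [53, 21, 29, 5, 15, 59] (4 swaps)
Pass 2: [21, 29, 5, 15, 53, 59] (4 swaps)
Pass 3: [21, 5, 15, 29, 53, 59] (2 swaps)

After 3 passes: [21, 5, 15, 29, 53, 59]


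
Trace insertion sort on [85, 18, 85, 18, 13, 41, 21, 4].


Initial: [85, 18, 85, 18, 13, 41, 21, 4]
Insert 18: [18, 85, 85, 18, 13, 41, 21, 4]
Insert 85: [18, 85, 85, 18, 13, 41, 21, 4]
Insert 18: [18, 18, 85, 85, 13, 41, 21, 4]
Insert 13: [13, 18, 18, 85, 85, 41, 21, 4]
Insert 41: [13, 18, 18, 41, 85, 85, 21, 4]
Insert 21: [13, 18, 18, 21, 41, 85, 85, 4]
Insert 4: [4, 13, 18, 18, 21, 41, 85, 85]

Sorted: [4, 13, 18, 18, 21, 41, 85, 85]


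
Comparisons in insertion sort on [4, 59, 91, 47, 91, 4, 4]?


Algorithm: insertion sort
Input: [4, 59, 91, 47, 91, 4, 4]
Sorted: [4, 4, 4, 47, 59, 91, 91]

16


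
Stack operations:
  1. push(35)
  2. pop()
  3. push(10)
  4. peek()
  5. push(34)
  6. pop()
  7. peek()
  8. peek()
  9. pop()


push(35) -> [35]
pop()->35, []
push(10) -> [10]
peek()->10
push(34) -> [10, 34]
pop()->34, [10]
peek()->10
peek()->10
pop()->10, []

Final stack: []


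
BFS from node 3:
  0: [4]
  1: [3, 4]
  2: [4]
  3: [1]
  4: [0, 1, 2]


Visit 3, enqueue [1]
Visit 1, enqueue [4]
Visit 4, enqueue [0, 2]
Visit 0, enqueue []
Visit 2, enqueue []

BFS order: [3, 1, 4, 0, 2]


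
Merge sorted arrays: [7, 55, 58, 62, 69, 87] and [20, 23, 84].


Take 7 from A
Take 20 from B
Take 23 from B
Take 55 from A
Take 58 from A
Take 62 from A
Take 69 from A
Take 84 from B

Merged: [7, 20, 23, 55, 58, 62, 69, 84, 87]


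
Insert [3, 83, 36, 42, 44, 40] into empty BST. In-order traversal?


Insert 3: root
Insert 83: R from 3
Insert 36: R from 3 -> L from 83
Insert 42: R from 3 -> L from 83 -> R from 36
Insert 44: R from 3 -> L from 83 -> R from 36 -> R from 42
Insert 40: R from 3 -> L from 83 -> R from 36 -> L from 42

In-order: [3, 36, 40, 42, 44, 83]


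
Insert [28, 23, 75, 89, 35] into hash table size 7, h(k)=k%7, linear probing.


Insert 28: h=0 -> slot 0
Insert 23: h=2 -> slot 2
Insert 75: h=5 -> slot 5
Insert 89: h=5, 1 probes -> slot 6
Insert 35: h=0, 1 probes -> slot 1

Table: [28, 35, 23, None, None, 75, 89]


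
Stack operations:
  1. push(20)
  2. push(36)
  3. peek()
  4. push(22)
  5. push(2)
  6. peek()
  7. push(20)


push(20) -> [20]
push(36) -> [20, 36]
peek()->36
push(22) -> [20, 36, 22]
push(2) -> [20, 36, 22, 2]
peek()->2
push(20) -> [20, 36, 22, 2, 20]

Final stack: [20, 36, 22, 2, 20]


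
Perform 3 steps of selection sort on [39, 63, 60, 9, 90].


Initial: [39, 63, 60, 9, 90]
Step 1: min=9 at 3
  Swap: [9, 63, 60, 39, 90]
Step 2: min=39 at 3
  Swap: [9, 39, 60, 63, 90]
Step 3: min=60 at 2
  Swap: [9, 39, 60, 63, 90]

After 3 steps: [9, 39, 60, 63, 90]


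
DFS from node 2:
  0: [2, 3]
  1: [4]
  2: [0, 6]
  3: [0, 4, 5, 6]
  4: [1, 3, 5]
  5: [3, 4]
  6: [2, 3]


Visit 2, push [6, 0]
Visit 0, push [3]
Visit 3, push [6, 5, 4]
Visit 4, push [5, 1]
Visit 1, push []
Visit 5, push []
Visit 6, push []

DFS order: [2, 0, 3, 4, 1, 5, 6]


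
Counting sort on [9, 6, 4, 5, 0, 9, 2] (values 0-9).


Input: [9, 6, 4, 5, 0, 9, 2]
Counts: [1, 0, 1, 0, 1, 1, 1, 0, 0, 2]

Sorted: [0, 2, 4, 5, 6, 9, 9]


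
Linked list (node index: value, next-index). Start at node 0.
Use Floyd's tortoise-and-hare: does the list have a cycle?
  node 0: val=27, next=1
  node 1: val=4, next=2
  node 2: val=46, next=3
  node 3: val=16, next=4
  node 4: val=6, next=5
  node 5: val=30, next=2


Floyd's tortoise (slow, +1) and hare (fast, +2):
  init: slow=0, fast=0
  step 1: slow=1, fast=2
  step 2: slow=2, fast=4
  step 3: slow=3, fast=2
  step 4: slow=4, fast=4
  slow == fast at node 4: cycle detected

Cycle: yes


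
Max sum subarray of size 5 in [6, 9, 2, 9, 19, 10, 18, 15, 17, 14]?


[0:5]: 45
[1:6]: 49
[2:7]: 58
[3:8]: 71
[4:9]: 79
[5:10]: 74

Max: 79 at [4:9]


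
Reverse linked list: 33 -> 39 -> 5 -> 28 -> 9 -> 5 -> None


Step 1: curr=33, set curr.next=prev(None) | reversed so far: 33
Step 2: curr=39, set curr.next=prev(33) | reversed so far: 39 -> 33
Step 3: curr=5, set curr.next=prev(39) | reversed so far: 5 -> 39 -> 33
Step 4: curr=28, set curr.next=prev(5) | reversed so far: 28 -> 5 -> 39 -> 33
Step 5: curr=9, set curr.next=prev(28) | reversed so far: 9 -> 28 -> 5 -> 39 -> 33
Step 6: curr=5, set curr.next=prev(9) | reversed so far: 5 -> 9 -> 28 -> 5 -> 39 -> 33

5 -> 9 -> 28 -> 5 -> 39 -> 33 -> None


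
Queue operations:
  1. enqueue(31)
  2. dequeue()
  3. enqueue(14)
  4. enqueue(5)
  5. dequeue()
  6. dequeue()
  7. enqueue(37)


enqueue(31) -> [31]
dequeue()->31, []
enqueue(14) -> [14]
enqueue(5) -> [14, 5]
dequeue()->14, [5]
dequeue()->5, []
enqueue(37) -> [37]

Final queue: [37]


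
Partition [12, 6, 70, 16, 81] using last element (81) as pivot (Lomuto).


Pivot: 81
  12 <= 81: advance i (no swap)
  6 <= 81: advance i (no swap)
  70 <= 81: advance i (no swap)
  16 <= 81: advance i (no swap)
Place pivot at 4: [12, 6, 70, 16, 81]

Partitioned: [12, 6, 70, 16, 81]


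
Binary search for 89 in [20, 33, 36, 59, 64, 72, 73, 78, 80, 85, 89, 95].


Step 1: lo=0, hi=11, mid=5, val=72
Step 2: lo=6, hi=11, mid=8, val=80
Step 3: lo=9, hi=11, mid=10, val=89

Found at index 10


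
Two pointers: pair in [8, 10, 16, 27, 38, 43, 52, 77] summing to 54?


lo=0(8)+hi=7(77)=85
lo=0(8)+hi=6(52)=60
lo=0(8)+hi=5(43)=51
lo=1(10)+hi=5(43)=53
lo=2(16)+hi=5(43)=59
lo=2(16)+hi=4(38)=54

Yes: 16+38=54


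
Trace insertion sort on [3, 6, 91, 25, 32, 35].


Initial: [3, 6, 91, 25, 32, 35]
Insert 6: [3, 6, 91, 25, 32, 35]
Insert 91: [3, 6, 91, 25, 32, 35]
Insert 25: [3, 6, 25, 91, 32, 35]
Insert 32: [3, 6, 25, 32, 91, 35]
Insert 35: [3, 6, 25, 32, 35, 91]

Sorted: [3, 6, 25, 32, 35, 91]


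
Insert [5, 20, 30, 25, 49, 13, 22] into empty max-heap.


Insert 5: [5]
Insert 20: [20, 5]
Insert 30: [30, 5, 20]
Insert 25: [30, 25, 20, 5]
Insert 49: [49, 30, 20, 5, 25]
Insert 13: [49, 30, 20, 5, 25, 13]
Insert 22: [49, 30, 22, 5, 25, 13, 20]

Final heap: [49, 30, 22, 5, 25, 13, 20]


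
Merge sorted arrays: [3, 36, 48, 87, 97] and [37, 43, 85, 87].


Take 3 from A
Take 36 from A
Take 37 from B
Take 43 from B
Take 48 from A
Take 85 from B
Take 87 from A
Take 87 from B

Merged: [3, 36, 37, 43, 48, 85, 87, 87, 97]


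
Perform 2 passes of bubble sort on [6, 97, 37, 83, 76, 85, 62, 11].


Initial: [6, 97, 37, 83, 76, 85, 62, 11]
Pass 1: [6, 37, 83, 76, 85, 62, 11, 97] (6 swaps)
Pass 2: [6, 37, 76, 83, 62, 11, 85, 97] (3 swaps)

After 2 passes: [6, 37, 76, 83, 62, 11, 85, 97]


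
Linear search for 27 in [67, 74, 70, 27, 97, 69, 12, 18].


i=0: 67!=27
i=1: 74!=27
i=2: 70!=27
i=3: 27==27 found!

Found at 3, 4 comps


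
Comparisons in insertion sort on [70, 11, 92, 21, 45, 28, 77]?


Algorithm: insertion sort
Input: [70, 11, 92, 21, 45, 28, 77]
Sorted: [11, 21, 28, 45, 70, 77, 92]

14


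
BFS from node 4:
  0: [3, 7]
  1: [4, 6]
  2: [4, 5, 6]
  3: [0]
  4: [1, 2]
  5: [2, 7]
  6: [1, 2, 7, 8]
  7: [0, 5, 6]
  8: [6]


Visit 4, enqueue [1, 2]
Visit 1, enqueue [6]
Visit 2, enqueue [5]
Visit 6, enqueue [7, 8]
Visit 5, enqueue []
Visit 7, enqueue [0]
Visit 8, enqueue []
Visit 0, enqueue [3]
Visit 3, enqueue []

BFS order: [4, 1, 2, 6, 5, 7, 8, 0, 3]


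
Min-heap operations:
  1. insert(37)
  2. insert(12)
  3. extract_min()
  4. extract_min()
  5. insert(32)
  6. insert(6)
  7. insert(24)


insert(37) -> [37]
insert(12) -> [12, 37]
extract_min()->12, [37]
extract_min()->37, []
insert(32) -> [32]
insert(6) -> [6, 32]
insert(24) -> [6, 32, 24]

Final heap: [6, 32, 24]


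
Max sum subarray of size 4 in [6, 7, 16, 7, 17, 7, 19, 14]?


[0:4]: 36
[1:5]: 47
[2:6]: 47
[3:7]: 50
[4:8]: 57

Max: 57 at [4:8]


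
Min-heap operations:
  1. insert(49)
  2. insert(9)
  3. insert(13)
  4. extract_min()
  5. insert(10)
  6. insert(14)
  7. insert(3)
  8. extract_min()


insert(49) -> [49]
insert(9) -> [9, 49]
insert(13) -> [9, 49, 13]
extract_min()->9, [13, 49]
insert(10) -> [10, 49, 13]
insert(14) -> [10, 14, 13, 49]
insert(3) -> [3, 10, 13, 49, 14]
extract_min()->3, [10, 14, 13, 49]

Final heap: [10, 14, 13, 49]


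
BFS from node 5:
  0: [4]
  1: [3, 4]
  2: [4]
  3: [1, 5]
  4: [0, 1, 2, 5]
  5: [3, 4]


Visit 5, enqueue [3, 4]
Visit 3, enqueue [1]
Visit 4, enqueue [0, 2]
Visit 1, enqueue []
Visit 0, enqueue []
Visit 2, enqueue []

BFS order: [5, 3, 4, 1, 0, 2]


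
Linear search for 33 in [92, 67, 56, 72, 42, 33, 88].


i=0: 92!=33
i=1: 67!=33
i=2: 56!=33
i=3: 72!=33
i=4: 42!=33
i=5: 33==33 found!

Found at 5, 6 comps


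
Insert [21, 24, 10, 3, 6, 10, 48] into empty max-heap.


Insert 21: [21]
Insert 24: [24, 21]
Insert 10: [24, 21, 10]
Insert 3: [24, 21, 10, 3]
Insert 6: [24, 21, 10, 3, 6]
Insert 10: [24, 21, 10, 3, 6, 10]
Insert 48: [48, 21, 24, 3, 6, 10, 10]

Final heap: [48, 21, 24, 3, 6, 10, 10]


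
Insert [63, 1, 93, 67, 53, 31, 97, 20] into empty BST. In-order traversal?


Insert 63: root
Insert 1: L from 63
Insert 93: R from 63
Insert 67: R from 63 -> L from 93
Insert 53: L from 63 -> R from 1
Insert 31: L from 63 -> R from 1 -> L from 53
Insert 97: R from 63 -> R from 93
Insert 20: L from 63 -> R from 1 -> L from 53 -> L from 31

In-order: [1, 20, 31, 53, 63, 67, 93, 97]


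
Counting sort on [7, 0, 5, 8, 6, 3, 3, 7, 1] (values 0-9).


Input: [7, 0, 5, 8, 6, 3, 3, 7, 1]
Counts: [1, 1, 0, 2, 0, 1, 1, 2, 1, 0]

Sorted: [0, 1, 3, 3, 5, 6, 7, 7, 8]


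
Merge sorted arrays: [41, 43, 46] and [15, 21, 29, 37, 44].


Take 15 from B
Take 21 from B
Take 29 from B
Take 37 from B
Take 41 from A
Take 43 from A
Take 44 from B

Merged: [15, 21, 29, 37, 41, 43, 44, 46]


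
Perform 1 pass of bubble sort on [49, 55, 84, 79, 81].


Initial: [49, 55, 84, 79, 81]
Pass 1: [49, 55, 79, 81, 84] (2 swaps)

After 1 pass: [49, 55, 79, 81, 84]


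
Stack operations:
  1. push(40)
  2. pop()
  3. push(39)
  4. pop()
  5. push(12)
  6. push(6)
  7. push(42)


push(40) -> [40]
pop()->40, []
push(39) -> [39]
pop()->39, []
push(12) -> [12]
push(6) -> [12, 6]
push(42) -> [12, 6, 42]

Final stack: [12, 6, 42]


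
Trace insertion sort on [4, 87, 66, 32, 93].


Initial: [4, 87, 66, 32, 93]
Insert 87: [4, 87, 66, 32, 93]
Insert 66: [4, 66, 87, 32, 93]
Insert 32: [4, 32, 66, 87, 93]
Insert 93: [4, 32, 66, 87, 93]

Sorted: [4, 32, 66, 87, 93]


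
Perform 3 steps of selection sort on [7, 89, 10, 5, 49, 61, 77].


Initial: [7, 89, 10, 5, 49, 61, 77]
Step 1: min=5 at 3
  Swap: [5, 89, 10, 7, 49, 61, 77]
Step 2: min=7 at 3
  Swap: [5, 7, 10, 89, 49, 61, 77]
Step 3: min=10 at 2
  Swap: [5, 7, 10, 89, 49, 61, 77]

After 3 steps: [5, 7, 10, 89, 49, 61, 77]


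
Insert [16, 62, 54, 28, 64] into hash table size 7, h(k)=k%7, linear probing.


Insert 16: h=2 -> slot 2
Insert 62: h=6 -> slot 6
Insert 54: h=5 -> slot 5
Insert 28: h=0 -> slot 0
Insert 64: h=1 -> slot 1

Table: [28, 64, 16, None, None, 54, 62]


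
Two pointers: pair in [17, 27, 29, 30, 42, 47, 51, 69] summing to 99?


lo=0(17)+hi=7(69)=86
lo=1(27)+hi=7(69)=96
lo=2(29)+hi=7(69)=98
lo=3(30)+hi=7(69)=99

Yes: 30+69=99


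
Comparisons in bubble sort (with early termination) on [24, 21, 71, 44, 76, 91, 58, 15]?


Algorithm: bubble sort (with early termination)
Input: [24, 21, 71, 44, 76, 91, 58, 15]
Sorted: [15, 21, 24, 44, 58, 71, 76, 91]

28


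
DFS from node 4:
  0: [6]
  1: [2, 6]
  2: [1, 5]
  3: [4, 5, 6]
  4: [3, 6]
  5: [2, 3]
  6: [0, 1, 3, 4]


Visit 4, push [6, 3]
Visit 3, push [6, 5]
Visit 5, push [2]
Visit 2, push [1]
Visit 1, push [6]
Visit 6, push [0]
Visit 0, push []

DFS order: [4, 3, 5, 2, 1, 6, 0]


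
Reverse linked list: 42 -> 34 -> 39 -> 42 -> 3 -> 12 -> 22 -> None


Step 1: curr=42, set curr.next=prev(None) | reversed so far: 42
Step 2: curr=34, set curr.next=prev(42) | reversed so far: 34 -> 42
Step 3: curr=39, set curr.next=prev(34) | reversed so far: 39 -> 34 -> 42
Step 4: curr=42, set curr.next=prev(39) | reversed so far: 42 -> 39 -> 34 -> 42
Step 5: curr=3, set curr.next=prev(42) | reversed so far: 3 -> 42 -> 39 -> 34 -> 42
Step 6: curr=12, set curr.next=prev(3) | reversed so far: 12 -> 3 -> 42 -> 39 -> 34 -> 42
Step 7: curr=22, set curr.next=prev(12) | reversed so far: 22 -> 12 -> 3 -> 42 -> 39 -> 34 -> 42

22 -> 12 -> 3 -> 42 -> 39 -> 34 -> 42 -> None


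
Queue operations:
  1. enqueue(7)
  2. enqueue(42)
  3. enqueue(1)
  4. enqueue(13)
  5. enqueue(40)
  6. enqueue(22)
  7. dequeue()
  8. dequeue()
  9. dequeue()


enqueue(7) -> [7]
enqueue(42) -> [7, 42]
enqueue(1) -> [7, 42, 1]
enqueue(13) -> [7, 42, 1, 13]
enqueue(40) -> [7, 42, 1, 13, 40]
enqueue(22) -> [7, 42, 1, 13, 40, 22]
dequeue()->7, [42, 1, 13, 40, 22]
dequeue()->42, [1, 13, 40, 22]
dequeue()->1, [13, 40, 22]

Final queue: [13, 40, 22]


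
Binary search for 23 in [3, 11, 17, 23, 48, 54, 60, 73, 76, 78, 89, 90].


Step 1: lo=0, hi=11, mid=5, val=54
Step 2: lo=0, hi=4, mid=2, val=17
Step 3: lo=3, hi=4, mid=3, val=23

Found at index 3


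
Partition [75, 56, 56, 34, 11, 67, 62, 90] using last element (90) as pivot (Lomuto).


Pivot: 90
  75 <= 90: advance i (no swap)
  56 <= 90: advance i (no swap)
  56 <= 90: advance i (no swap)
  34 <= 90: advance i (no swap)
  11 <= 90: advance i (no swap)
  67 <= 90: advance i (no swap)
  62 <= 90: advance i (no swap)
Place pivot at 7: [75, 56, 56, 34, 11, 67, 62, 90]

Partitioned: [75, 56, 56, 34, 11, 67, 62, 90]


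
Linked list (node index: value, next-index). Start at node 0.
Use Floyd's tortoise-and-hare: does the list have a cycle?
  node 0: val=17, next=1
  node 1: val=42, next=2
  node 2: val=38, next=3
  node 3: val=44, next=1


Floyd's tortoise (slow, +1) and hare (fast, +2):
  init: slow=0, fast=0
  step 1: slow=1, fast=2
  step 2: slow=2, fast=1
  step 3: slow=3, fast=3
  slow == fast at node 3: cycle detected

Cycle: yes


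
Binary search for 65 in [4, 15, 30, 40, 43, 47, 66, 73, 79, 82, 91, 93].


Step 1: lo=0, hi=11, mid=5, val=47
Step 2: lo=6, hi=11, mid=8, val=79
Step 3: lo=6, hi=7, mid=6, val=66

Not found


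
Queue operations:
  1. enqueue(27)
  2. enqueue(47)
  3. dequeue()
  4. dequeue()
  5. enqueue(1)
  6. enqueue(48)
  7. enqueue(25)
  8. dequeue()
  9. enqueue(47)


enqueue(27) -> [27]
enqueue(47) -> [27, 47]
dequeue()->27, [47]
dequeue()->47, []
enqueue(1) -> [1]
enqueue(48) -> [1, 48]
enqueue(25) -> [1, 48, 25]
dequeue()->1, [48, 25]
enqueue(47) -> [48, 25, 47]

Final queue: [48, 25, 47]


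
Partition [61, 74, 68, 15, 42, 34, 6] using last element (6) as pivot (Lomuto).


Pivot: 6
Place pivot at 0: [6, 74, 68, 15, 42, 34, 61]

Partitioned: [6, 74, 68, 15, 42, 34, 61]


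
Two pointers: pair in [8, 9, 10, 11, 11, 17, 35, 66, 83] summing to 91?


lo=0(8)+hi=8(83)=91

Yes: 8+83=91


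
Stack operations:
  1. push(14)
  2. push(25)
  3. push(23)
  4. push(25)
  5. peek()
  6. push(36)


push(14) -> [14]
push(25) -> [14, 25]
push(23) -> [14, 25, 23]
push(25) -> [14, 25, 23, 25]
peek()->25
push(36) -> [14, 25, 23, 25, 36]

Final stack: [14, 25, 23, 25, 36]


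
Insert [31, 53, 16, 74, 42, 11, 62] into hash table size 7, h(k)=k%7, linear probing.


Insert 31: h=3 -> slot 3
Insert 53: h=4 -> slot 4
Insert 16: h=2 -> slot 2
Insert 74: h=4, 1 probes -> slot 5
Insert 42: h=0 -> slot 0
Insert 11: h=4, 2 probes -> slot 6
Insert 62: h=6, 2 probes -> slot 1

Table: [42, 62, 16, 31, 53, 74, 11]


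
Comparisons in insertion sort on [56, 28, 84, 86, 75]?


Algorithm: insertion sort
Input: [56, 28, 84, 86, 75]
Sorted: [28, 56, 75, 84, 86]

6


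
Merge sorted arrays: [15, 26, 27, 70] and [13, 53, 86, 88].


Take 13 from B
Take 15 from A
Take 26 from A
Take 27 from A
Take 53 from B
Take 70 from A

Merged: [13, 15, 26, 27, 53, 70, 86, 88]


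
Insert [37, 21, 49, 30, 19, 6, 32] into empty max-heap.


Insert 37: [37]
Insert 21: [37, 21]
Insert 49: [49, 21, 37]
Insert 30: [49, 30, 37, 21]
Insert 19: [49, 30, 37, 21, 19]
Insert 6: [49, 30, 37, 21, 19, 6]
Insert 32: [49, 30, 37, 21, 19, 6, 32]

Final heap: [49, 30, 37, 21, 19, 6, 32]


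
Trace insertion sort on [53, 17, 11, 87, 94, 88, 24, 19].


Initial: [53, 17, 11, 87, 94, 88, 24, 19]
Insert 17: [17, 53, 11, 87, 94, 88, 24, 19]
Insert 11: [11, 17, 53, 87, 94, 88, 24, 19]
Insert 87: [11, 17, 53, 87, 94, 88, 24, 19]
Insert 94: [11, 17, 53, 87, 94, 88, 24, 19]
Insert 88: [11, 17, 53, 87, 88, 94, 24, 19]
Insert 24: [11, 17, 24, 53, 87, 88, 94, 19]
Insert 19: [11, 17, 19, 24, 53, 87, 88, 94]

Sorted: [11, 17, 19, 24, 53, 87, 88, 94]


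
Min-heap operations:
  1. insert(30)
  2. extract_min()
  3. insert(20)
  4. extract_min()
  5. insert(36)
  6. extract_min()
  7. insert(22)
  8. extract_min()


insert(30) -> [30]
extract_min()->30, []
insert(20) -> [20]
extract_min()->20, []
insert(36) -> [36]
extract_min()->36, []
insert(22) -> [22]
extract_min()->22, []

Final heap: []


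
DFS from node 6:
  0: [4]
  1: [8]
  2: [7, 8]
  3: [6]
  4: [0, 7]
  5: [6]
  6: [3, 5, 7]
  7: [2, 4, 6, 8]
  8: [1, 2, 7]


Visit 6, push [7, 5, 3]
Visit 3, push []
Visit 5, push []
Visit 7, push [8, 4, 2]
Visit 2, push [8]
Visit 8, push [1]
Visit 1, push []
Visit 4, push [0]
Visit 0, push []

DFS order: [6, 3, 5, 7, 2, 8, 1, 4, 0]


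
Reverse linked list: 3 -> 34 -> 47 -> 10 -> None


Step 1: curr=3, set curr.next=prev(None) | reversed so far: 3
Step 2: curr=34, set curr.next=prev(3) | reversed so far: 34 -> 3
Step 3: curr=47, set curr.next=prev(34) | reversed so far: 47 -> 34 -> 3
Step 4: curr=10, set curr.next=prev(47) | reversed so far: 10 -> 47 -> 34 -> 3

10 -> 47 -> 34 -> 3 -> None


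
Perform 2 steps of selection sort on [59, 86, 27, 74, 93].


Initial: [59, 86, 27, 74, 93]
Step 1: min=27 at 2
  Swap: [27, 86, 59, 74, 93]
Step 2: min=59 at 2
  Swap: [27, 59, 86, 74, 93]

After 2 steps: [27, 59, 86, 74, 93]


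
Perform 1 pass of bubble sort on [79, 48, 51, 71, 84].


Initial: [79, 48, 51, 71, 84]
Pass 1: [48, 51, 71, 79, 84] (3 swaps)

After 1 pass: [48, 51, 71, 79, 84]


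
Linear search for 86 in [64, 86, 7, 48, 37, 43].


i=0: 64!=86
i=1: 86==86 found!

Found at 1, 2 comps


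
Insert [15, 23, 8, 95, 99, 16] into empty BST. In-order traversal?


Insert 15: root
Insert 23: R from 15
Insert 8: L from 15
Insert 95: R from 15 -> R from 23
Insert 99: R from 15 -> R from 23 -> R from 95
Insert 16: R from 15 -> L from 23

In-order: [8, 15, 16, 23, 95, 99]


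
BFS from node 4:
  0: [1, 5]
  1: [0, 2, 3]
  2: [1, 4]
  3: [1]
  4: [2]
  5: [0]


Visit 4, enqueue [2]
Visit 2, enqueue [1]
Visit 1, enqueue [0, 3]
Visit 0, enqueue [5]
Visit 3, enqueue []
Visit 5, enqueue []

BFS order: [4, 2, 1, 0, 3, 5]


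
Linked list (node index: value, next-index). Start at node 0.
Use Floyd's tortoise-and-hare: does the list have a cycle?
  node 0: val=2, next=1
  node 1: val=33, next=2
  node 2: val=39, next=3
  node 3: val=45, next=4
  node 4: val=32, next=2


Floyd's tortoise (slow, +1) and hare (fast, +2):
  init: slow=0, fast=0
  step 1: slow=1, fast=2
  step 2: slow=2, fast=4
  step 3: slow=3, fast=3
  slow == fast at node 3: cycle detected

Cycle: yes


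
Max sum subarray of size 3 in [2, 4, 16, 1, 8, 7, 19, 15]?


[0:3]: 22
[1:4]: 21
[2:5]: 25
[3:6]: 16
[4:7]: 34
[5:8]: 41

Max: 41 at [5:8]


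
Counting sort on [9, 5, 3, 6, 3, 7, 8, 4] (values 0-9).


Input: [9, 5, 3, 6, 3, 7, 8, 4]
Counts: [0, 0, 0, 2, 1, 1, 1, 1, 1, 1]

Sorted: [3, 3, 4, 5, 6, 7, 8, 9]


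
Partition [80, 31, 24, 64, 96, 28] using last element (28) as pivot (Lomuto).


Pivot: 28
  24 <= 28: swap -> [24, 31, 80, 64, 96, 28]
Place pivot at 1: [24, 28, 80, 64, 96, 31]

Partitioned: [24, 28, 80, 64, 96, 31]


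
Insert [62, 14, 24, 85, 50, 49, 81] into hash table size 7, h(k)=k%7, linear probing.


Insert 62: h=6 -> slot 6
Insert 14: h=0 -> slot 0
Insert 24: h=3 -> slot 3
Insert 85: h=1 -> slot 1
Insert 50: h=1, 1 probes -> slot 2
Insert 49: h=0, 4 probes -> slot 4
Insert 81: h=4, 1 probes -> slot 5

Table: [14, 85, 50, 24, 49, 81, 62]


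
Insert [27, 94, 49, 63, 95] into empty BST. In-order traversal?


Insert 27: root
Insert 94: R from 27
Insert 49: R from 27 -> L from 94
Insert 63: R from 27 -> L from 94 -> R from 49
Insert 95: R from 27 -> R from 94

In-order: [27, 49, 63, 94, 95]


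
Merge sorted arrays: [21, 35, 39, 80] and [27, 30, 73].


Take 21 from A
Take 27 from B
Take 30 from B
Take 35 from A
Take 39 from A
Take 73 from B

Merged: [21, 27, 30, 35, 39, 73, 80]


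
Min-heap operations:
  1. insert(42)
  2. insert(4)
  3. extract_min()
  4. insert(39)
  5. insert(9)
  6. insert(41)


insert(42) -> [42]
insert(4) -> [4, 42]
extract_min()->4, [42]
insert(39) -> [39, 42]
insert(9) -> [9, 42, 39]
insert(41) -> [9, 41, 39, 42]

Final heap: [9, 41, 39, 42]


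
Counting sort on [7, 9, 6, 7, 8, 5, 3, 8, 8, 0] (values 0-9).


Input: [7, 9, 6, 7, 8, 5, 3, 8, 8, 0]
Counts: [1, 0, 0, 1, 0, 1, 1, 2, 3, 1]

Sorted: [0, 3, 5, 6, 7, 7, 8, 8, 8, 9]


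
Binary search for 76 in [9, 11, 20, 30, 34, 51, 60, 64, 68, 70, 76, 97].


Step 1: lo=0, hi=11, mid=5, val=51
Step 2: lo=6, hi=11, mid=8, val=68
Step 3: lo=9, hi=11, mid=10, val=76

Found at index 10


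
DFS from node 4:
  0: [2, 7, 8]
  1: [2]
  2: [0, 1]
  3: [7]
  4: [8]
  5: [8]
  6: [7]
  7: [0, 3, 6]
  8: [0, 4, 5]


Visit 4, push [8]
Visit 8, push [5, 0]
Visit 0, push [7, 2]
Visit 2, push [1]
Visit 1, push []
Visit 7, push [6, 3]
Visit 3, push []
Visit 6, push []
Visit 5, push []

DFS order: [4, 8, 0, 2, 1, 7, 3, 6, 5]


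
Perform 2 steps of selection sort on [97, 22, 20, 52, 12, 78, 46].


Initial: [97, 22, 20, 52, 12, 78, 46]
Step 1: min=12 at 4
  Swap: [12, 22, 20, 52, 97, 78, 46]
Step 2: min=20 at 2
  Swap: [12, 20, 22, 52, 97, 78, 46]

After 2 steps: [12, 20, 22, 52, 97, 78, 46]


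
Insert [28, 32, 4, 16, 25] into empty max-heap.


Insert 28: [28]
Insert 32: [32, 28]
Insert 4: [32, 28, 4]
Insert 16: [32, 28, 4, 16]
Insert 25: [32, 28, 4, 16, 25]

Final heap: [32, 28, 4, 16, 25]


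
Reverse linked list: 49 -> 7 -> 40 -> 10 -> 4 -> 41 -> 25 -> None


Step 1: curr=49, set curr.next=prev(None) | reversed so far: 49
Step 2: curr=7, set curr.next=prev(49) | reversed so far: 7 -> 49
Step 3: curr=40, set curr.next=prev(7) | reversed so far: 40 -> 7 -> 49
Step 4: curr=10, set curr.next=prev(40) | reversed so far: 10 -> 40 -> 7 -> 49
Step 5: curr=4, set curr.next=prev(10) | reversed so far: 4 -> 10 -> 40 -> 7 -> 49
Step 6: curr=41, set curr.next=prev(4) | reversed so far: 41 -> 4 -> 10 -> 40 -> 7 -> 49
Step 7: curr=25, set curr.next=prev(41) | reversed so far: 25 -> 41 -> 4 -> 10 -> 40 -> 7 -> 49

25 -> 41 -> 4 -> 10 -> 40 -> 7 -> 49 -> None


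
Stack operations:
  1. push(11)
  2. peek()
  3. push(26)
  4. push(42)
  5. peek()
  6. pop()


push(11) -> [11]
peek()->11
push(26) -> [11, 26]
push(42) -> [11, 26, 42]
peek()->42
pop()->42, [11, 26]

Final stack: [11, 26]


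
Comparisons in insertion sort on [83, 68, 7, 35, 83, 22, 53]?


Algorithm: insertion sort
Input: [83, 68, 7, 35, 83, 22, 53]
Sorted: [7, 22, 35, 53, 68, 83, 83]

16


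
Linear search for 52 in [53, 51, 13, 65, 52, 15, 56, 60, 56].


i=0: 53!=52
i=1: 51!=52
i=2: 13!=52
i=3: 65!=52
i=4: 52==52 found!

Found at 4, 5 comps


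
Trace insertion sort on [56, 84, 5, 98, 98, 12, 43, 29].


Initial: [56, 84, 5, 98, 98, 12, 43, 29]
Insert 84: [56, 84, 5, 98, 98, 12, 43, 29]
Insert 5: [5, 56, 84, 98, 98, 12, 43, 29]
Insert 98: [5, 56, 84, 98, 98, 12, 43, 29]
Insert 98: [5, 56, 84, 98, 98, 12, 43, 29]
Insert 12: [5, 12, 56, 84, 98, 98, 43, 29]
Insert 43: [5, 12, 43, 56, 84, 98, 98, 29]
Insert 29: [5, 12, 29, 43, 56, 84, 98, 98]

Sorted: [5, 12, 29, 43, 56, 84, 98, 98]


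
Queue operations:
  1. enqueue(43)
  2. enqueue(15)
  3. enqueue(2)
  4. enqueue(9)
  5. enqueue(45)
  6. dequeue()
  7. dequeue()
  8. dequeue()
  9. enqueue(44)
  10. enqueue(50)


enqueue(43) -> [43]
enqueue(15) -> [43, 15]
enqueue(2) -> [43, 15, 2]
enqueue(9) -> [43, 15, 2, 9]
enqueue(45) -> [43, 15, 2, 9, 45]
dequeue()->43, [15, 2, 9, 45]
dequeue()->15, [2, 9, 45]
dequeue()->2, [9, 45]
enqueue(44) -> [9, 45, 44]
enqueue(50) -> [9, 45, 44, 50]

Final queue: [9, 45, 44, 50]
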